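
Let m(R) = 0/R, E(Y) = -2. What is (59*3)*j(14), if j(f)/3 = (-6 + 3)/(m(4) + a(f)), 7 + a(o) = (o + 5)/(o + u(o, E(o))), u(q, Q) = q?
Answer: 252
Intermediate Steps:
m(R) = 0
a(o) = -7 + (5 + o)/(2*o) (a(o) = -7 + (o + 5)/(o + o) = -7 + (5 + o)/((2*o)) = -7 + (5 + o)*(1/(2*o)) = -7 + (5 + o)/(2*o))
j(f) = -18*f/(5 - 13*f) (j(f) = 3*((-6 + 3)/(0 + (5 - 13*f)/(2*f))) = 3*(-3*2*f/(5 - 13*f)) = 3*(-6*f/(5 - 13*f)) = -18*f/(5 - 13*f))
(59*3)*j(14) = (59*3)*(18*14/(-5 + 13*14)) = 177*(18*14/(-5 + 182)) = 177*(18*14/177) = 177*(18*14*(1/177)) = 177*(84/59) = 252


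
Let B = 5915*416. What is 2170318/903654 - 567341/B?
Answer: 2413845659753/1111783589280 ≈ 2.1711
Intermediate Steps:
B = 2460640
2170318/903654 - 567341/B = 2170318/903654 - 567341/2460640 = 2170318*(1/903654) - 567341*1/2460640 = 1085159/451827 - 567341/2460640 = 2413845659753/1111783589280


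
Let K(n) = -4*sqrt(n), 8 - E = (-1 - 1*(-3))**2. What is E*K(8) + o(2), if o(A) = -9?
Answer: -9 - 32*sqrt(2) ≈ -54.255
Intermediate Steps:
E = 4 (E = 8 - (-1 - 1*(-3))**2 = 8 - (-1 + 3)**2 = 8 - 1*2**2 = 8 - 1*4 = 8 - 4 = 4)
E*K(8) + o(2) = 4*(-8*sqrt(2)) - 9 = -32*sqrt(2) - 9 = -9 - 32*sqrt(2)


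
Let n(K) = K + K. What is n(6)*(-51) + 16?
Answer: -596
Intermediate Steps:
n(K) = 2*K
n(6)*(-51) + 16 = (2*6)*(-51) + 16 = 12*(-51) + 16 = -612 + 16 = -596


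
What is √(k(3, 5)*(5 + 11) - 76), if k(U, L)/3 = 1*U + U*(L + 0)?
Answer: 2*√197 ≈ 28.071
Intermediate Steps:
k(U, L) = 3*U + 3*L*U (k(U, L) = 3*(1*U + U*(L + 0)) = 3*(U + U*L) = 3*(U + L*U) = 3*U + 3*L*U)
√(k(3, 5)*(5 + 11) - 76) = √((3*3*(1 + 5))*(5 + 11) - 76) = √((3*3*6)*16 - 76) = √(54*16 - 76) = √(864 - 76) = √788 = 2*√197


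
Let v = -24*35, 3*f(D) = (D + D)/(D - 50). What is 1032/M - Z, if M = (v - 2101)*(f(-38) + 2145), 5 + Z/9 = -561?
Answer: 2121209022294/416413249 ≈ 5094.0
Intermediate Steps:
Z = -5094 (Z = -45 + 9*(-561) = -45 - 5049 = -5094)
f(D) = 2*D/(3*(-50 + D)) (f(D) = ((D + D)/(D - 50))/3 = ((2*D)/(-50 + D))/3 = (2*D/(-50 + D))/3 = 2*D/(3*(-50 + D)))
v = -840
M = -416413249/66 (M = (-840 - 2101)*((⅔)*(-38)/(-50 - 38) + 2145) = -2941*((⅔)*(-38)/(-88) + 2145) = -2941*((⅔)*(-38)*(-1/88) + 2145) = -2941*(19/66 + 2145) = -2941*141589/66 = -416413249/66 ≈ -6.3093e+6)
1032/M - Z = 1032/(-416413249/66) - 1*(-5094) = 1032*(-66/416413249) + 5094 = -68112/416413249 + 5094 = 2121209022294/416413249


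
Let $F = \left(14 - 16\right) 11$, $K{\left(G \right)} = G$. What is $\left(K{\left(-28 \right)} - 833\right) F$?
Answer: $18942$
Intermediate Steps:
$F = -22$ ($F = \left(-2\right) 11 = -22$)
$\left(K{\left(-28 \right)} - 833\right) F = \left(-28 - 833\right) \left(-22\right) = \left(-861\right) \left(-22\right) = 18942$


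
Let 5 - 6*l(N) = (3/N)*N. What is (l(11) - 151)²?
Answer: 204304/9 ≈ 22700.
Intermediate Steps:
l(N) = ⅓ (l(N) = ⅚ - 3/N*N/6 = ⅚ - ⅙*3 = ⅚ - ½ = ⅓)
(l(11) - 151)² = (⅓ - 151)² = (-452/3)² = 204304/9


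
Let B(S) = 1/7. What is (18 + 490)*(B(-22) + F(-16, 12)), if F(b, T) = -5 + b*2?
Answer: -131064/7 ≈ -18723.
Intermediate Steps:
B(S) = 1/7
F(b, T) = -5 + 2*b
(18 + 490)*(B(-22) + F(-16, 12)) = (18 + 490)*(1/7 + (-5 + 2*(-16))) = 508*(1/7 + (-5 - 32)) = 508*(1/7 - 37) = 508*(-258/7) = -131064/7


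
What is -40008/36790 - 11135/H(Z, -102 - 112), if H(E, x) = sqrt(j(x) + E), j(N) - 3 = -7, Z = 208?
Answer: -20004/18395 - 655*sqrt(51)/6 ≈ -780.69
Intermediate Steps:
j(N) = -4 (j(N) = 3 - 7 = -4)
H(E, x) = sqrt(-4 + E)
-40008/36790 - 11135/H(Z, -102 - 112) = -40008/36790 - 11135/sqrt(-4 + 208) = -40008*1/36790 - 11135*sqrt(51)/102 = -20004/18395 - 11135*sqrt(51)/102 = -20004/18395 - 655*sqrt(51)/6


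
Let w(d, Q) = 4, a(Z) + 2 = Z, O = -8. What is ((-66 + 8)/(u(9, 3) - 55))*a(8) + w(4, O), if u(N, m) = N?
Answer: 266/23 ≈ 11.565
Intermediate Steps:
a(Z) = -2 + Z
((-66 + 8)/(u(9, 3) - 55))*a(8) + w(4, O) = ((-66 + 8)/(9 - 55))*(-2 + 8) + 4 = -58/(-46)*6 + 4 = -58*(-1/46)*6 + 4 = (29/23)*6 + 4 = 174/23 + 4 = 266/23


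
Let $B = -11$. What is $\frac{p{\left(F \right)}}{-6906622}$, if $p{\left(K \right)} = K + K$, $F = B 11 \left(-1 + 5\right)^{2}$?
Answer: $\frac{1936}{3453311} \approx 0.00056062$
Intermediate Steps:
$F = -1936$ ($F = \left(-11\right) 11 \left(-1 + 5\right)^{2} = - 121 \cdot 4^{2} = \left(-121\right) 16 = -1936$)
$p{\left(K \right)} = 2 K$
$\frac{p{\left(F \right)}}{-6906622} = \frac{2 \left(-1936\right)}{-6906622} = \left(-3872\right) \left(- \frac{1}{6906622}\right) = \frac{1936}{3453311}$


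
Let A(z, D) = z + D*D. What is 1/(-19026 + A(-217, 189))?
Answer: 1/16478 ≈ 6.0687e-5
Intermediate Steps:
A(z, D) = z + D**2
1/(-19026 + A(-217, 189)) = 1/(-19026 + (-217 + 189**2)) = 1/(-19026 + (-217 + 35721)) = 1/(-19026 + 35504) = 1/16478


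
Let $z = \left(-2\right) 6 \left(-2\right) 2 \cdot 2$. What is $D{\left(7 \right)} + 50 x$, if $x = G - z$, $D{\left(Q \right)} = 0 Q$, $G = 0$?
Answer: $-4800$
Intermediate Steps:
$D{\left(Q \right)} = 0$
$z = 96$ ($z = \left(-12\right) \left(-2\right) 2 \cdot 2 = 24 \cdot 2 \cdot 2 = 48 \cdot 2 = 96$)
$x = -96$ ($x = 0 - 96 = -96$)
$D{\left(7 \right)} + 50 x = 0 + 50 \left(-96\right) = 0 - 4800 = -4800$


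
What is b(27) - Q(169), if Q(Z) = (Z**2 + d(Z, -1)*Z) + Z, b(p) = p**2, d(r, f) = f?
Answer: -27832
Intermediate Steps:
Q(Z) = Z**2 (Q(Z) = (Z**2 - Z) + Z = Z**2)
b(27) - Q(169) = 27**2 - 1*169**2 = 729 - 1*28561 = 729 - 28561 = -27832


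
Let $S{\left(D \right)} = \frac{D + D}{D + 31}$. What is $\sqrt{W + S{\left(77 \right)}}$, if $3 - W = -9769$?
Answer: $\frac{\sqrt{3166590}}{18} \approx 98.861$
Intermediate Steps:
$W = 9772$ ($W = 3 - -9769 = 3 + 9769 = 9772$)
$S{\left(D \right)} = \frac{2 D}{31 + D}$
$\sqrt{W + S{\left(77 \right)}} = \sqrt{9772 + 2 \cdot 77 \frac{1}{31 + 77}} = \sqrt{9772 + 2 \cdot 77 \cdot \frac{1}{108}} = \sqrt{9772 + \frac{77}{54}} = \sqrt{\frac{527765}{54}} = \frac{\sqrt{3166590}}{18}$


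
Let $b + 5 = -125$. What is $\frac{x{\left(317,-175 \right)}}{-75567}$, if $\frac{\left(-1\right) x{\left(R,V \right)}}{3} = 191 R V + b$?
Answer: $- \frac{10595855}{25189} \approx -420.65$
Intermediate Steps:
$b = -130$ ($b = -5 - 125 = -130$)
$x{\left(R,V \right)} = 390 - 573 R V$ ($x{\left(R,V \right)} = - 3 \left(191 R V - 130\right) = - 3 \left(-130 + 191 R V\right) = 390 - 573 R V$)
$\frac{x{\left(317,-175 \right)}}{-75567} = \frac{390 - 181641 \left(-175\right)}{-75567} = \left(390 + 31787175\right) \left(- \frac{1}{75567}\right) = 31787565 \left(- \frac{1}{75567}\right) = - \frac{10595855}{25189}$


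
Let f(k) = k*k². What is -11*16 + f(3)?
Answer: -149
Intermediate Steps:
f(k) = k³
-11*16 + f(3) = -11*16 + 3³ = -176 + 27 = -149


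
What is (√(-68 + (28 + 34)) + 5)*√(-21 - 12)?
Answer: I*√33*(5 + I*√6) ≈ -14.071 + 28.723*I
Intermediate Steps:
(√(-68 + (28 + 34)) + 5)*√(-21 - 12) = (√(-68 + 62) + 5)*√(-33) = (√(-6) + 5)*(I*√33) = (I*√6 + 5)*(I*√33) = (5 + I*√6)*(I*√33) = I*√33*(5 + I*√6)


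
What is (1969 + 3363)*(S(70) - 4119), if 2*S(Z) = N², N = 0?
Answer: -21962508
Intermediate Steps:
S(Z) = 0 (S(Z) = (½)*0² = (½)*0 = 0)
(1969 + 3363)*(S(70) - 4119) = (1969 + 3363)*(0 - 4119) = 5332*(-4119) = -21962508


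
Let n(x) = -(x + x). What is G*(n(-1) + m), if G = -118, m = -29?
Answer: 3186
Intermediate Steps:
n(x) = -2*x
G*(n(-1) + m) = -118*(-2*(-1) - 29) = -118*(2 - 29) = -118*(-27) = 3186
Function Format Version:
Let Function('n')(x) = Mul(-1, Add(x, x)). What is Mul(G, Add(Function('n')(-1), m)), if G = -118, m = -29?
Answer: 3186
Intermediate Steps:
Function('n')(x) = Mul(-2, x) (Function('n')(x) = Mul(-1, Mul(2, x)) = Mul(-2, x))
Mul(G, Add(Function('n')(-1), m)) = Mul(-118, Add(Mul(-2, -1), -29)) = Mul(-118, Add(2, -29)) = Mul(-118, -27) = 3186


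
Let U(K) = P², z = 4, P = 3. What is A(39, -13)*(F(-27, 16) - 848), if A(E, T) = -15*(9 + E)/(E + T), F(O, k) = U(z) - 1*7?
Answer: 304560/13 ≈ 23428.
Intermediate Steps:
U(K) = 9 (U(K) = 3² = 9)
F(O, k) = 2 (F(O, k) = 9 - 1*7 = 9 - 7 = 2)
A(E, T) = -15*(9 + E)/(E + T)
A(39, -13)*(F(-27, 16) - 848) = (15*(-9 - 1*39)/(39 - 13))*(2 - 848) = (15*(-9 - 39)/26)*(-846) = (15*(1/26)*(-48))*(-846) = -360/13*(-846) = 304560/13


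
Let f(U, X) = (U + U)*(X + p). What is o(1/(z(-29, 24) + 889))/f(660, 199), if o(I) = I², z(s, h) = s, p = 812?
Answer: 1/987010992000 ≈ 1.0132e-12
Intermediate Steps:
f(U, X) = 2*U*(812 + X) (f(U, X) = (U + U)*(X + 812) = (2*U)*(812 + X) = 2*U*(812 + X))
o(1/(z(-29, 24) + 889))/f(660, 199) = (1/(-29 + 889))²/((2*660*(812 + 199))) = (1/860)²/((2*660*1011)) = (1/860)²/1334520 = (1/739600)*(1/1334520) = 1/987010992000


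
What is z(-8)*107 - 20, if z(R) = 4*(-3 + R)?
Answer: -4728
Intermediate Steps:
z(R) = -12 + 4*R
z(-8)*107 - 20 = (-12 + 4*(-8))*107 - 20 = (-12 - 32)*107 - 20 = -44*107 - 20 = -4708 - 20 = -4728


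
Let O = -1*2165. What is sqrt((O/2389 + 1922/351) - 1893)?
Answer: 2*I*sqrt(36884595668466)/279513 ≈ 43.456*I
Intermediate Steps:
O = -2165
sqrt((O/2389 + 1922/351) - 1893) = sqrt((-2165/2389 + 1922/351) - 1893) = sqrt(3831743/838539 - 1893) = sqrt(-1583522584/838539) = 2*I*sqrt(36884595668466)/279513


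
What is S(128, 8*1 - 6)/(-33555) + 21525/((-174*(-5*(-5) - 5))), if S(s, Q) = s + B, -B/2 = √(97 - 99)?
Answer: -48181121/7784760 + 2*I*√2/33555 ≈ -6.1892 + 8.4292e-5*I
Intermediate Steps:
B = -2*I*√2 (B = -2*√(97 - 99) = -2*I*√2 ≈ -2.8284*I)
S(s, Q) = s - 2*I*√2
S(128, 8*1 - 6)/(-33555) + 21525/((-174*(-5*(-5) - 5))) = (128 - 2*I*√2)/(-33555) + 21525/((-174*(-5*(-5) - 5))) = (128 - 2*I*√2)*(-1/33555) + 21525/((-174*(25 - 5))) = (-128/33555 + 2*I*√2/33555) + 21525/((-174*20)) = (-128/33555 + 2*I*√2/33555) + 21525/(-3480) = (-128/33555 + 2*I*√2/33555) + 21525*(-1/3480) = (-128/33555 + 2*I*√2/33555) - 1435/232 = -48181121/7784760 + 2*I*√2/33555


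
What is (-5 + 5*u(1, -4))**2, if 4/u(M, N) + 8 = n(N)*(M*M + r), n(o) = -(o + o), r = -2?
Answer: 625/16 ≈ 39.063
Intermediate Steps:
n(o) = -2*o
u(M, N) = 4/(-8 - 2*N*(-2 + M**2)) (u(M, N) = 4/(-8 + (-2*N)*(M*M - 2)) = 4/(-8 + (-2*N)*(M**2 - 2)) = 4/(-8 + (-2*N)*(-2 + M**2)) = 4/(-8 - 2*N*(-2 + M**2)))
(-5 + 5*u(1, -4))**2 = (-5 + 5*(-2/(4 - 2*(-4) - 4*1**2)))**2 = (-5 + 5*(-2/(4 + 8 - 4*1)))**2 = (-5 + 5*(-2/(4 + 8 - 4)))**2 = (-5 + 5*(-2/8))**2 = (-5 + 5*(-2*1/8))**2 = (-5 + 5*(-1/4))**2 = (-5 - 5/4)**2 = (-25/4)**2 = 625/16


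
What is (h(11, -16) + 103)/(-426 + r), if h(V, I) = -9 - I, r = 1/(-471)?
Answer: -51810/200647 ≈ -0.25821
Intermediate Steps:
r = -1/471 ≈ -0.0021231
(h(11, -16) + 103)/(-426 + r) = ((-9 - 1*(-16)) + 103)/(-426 - 1/471) = ((-9 + 16) + 103)/(-200647/471) = (7 + 103)*(-471/200647) = 110*(-471/200647) = -51810/200647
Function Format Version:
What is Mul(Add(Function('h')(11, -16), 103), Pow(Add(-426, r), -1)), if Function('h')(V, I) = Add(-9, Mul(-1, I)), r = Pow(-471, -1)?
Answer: Rational(-51810, 200647) ≈ -0.25821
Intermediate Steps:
r = Rational(-1, 471) ≈ -0.0021231
Mul(Add(Function('h')(11, -16), 103), Pow(Add(-426, r), -1)) = Mul(Add(Add(-9, Mul(-1, -16)), 103), Pow(Add(-426, Rational(-1, 471)), -1)) = Mul(Add(Add(-9, 16), 103), Pow(Rational(-200647, 471), -1)) = Mul(Add(7, 103), Rational(-471, 200647)) = Mul(110, Rational(-471, 200647)) = Rational(-51810, 200647)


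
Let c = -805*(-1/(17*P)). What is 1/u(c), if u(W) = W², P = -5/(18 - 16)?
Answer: 289/103684 ≈ 0.0027873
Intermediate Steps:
P = -5/2 ≈ -2.5000
c = -322/17 (c = -805/((-17*(-5/2))) = -805/85/2 = -805*2/85 = -322/17 ≈ -18.941)
1/u(c) = 1/((-322/17)²) = 1/(103684/289) = 289/103684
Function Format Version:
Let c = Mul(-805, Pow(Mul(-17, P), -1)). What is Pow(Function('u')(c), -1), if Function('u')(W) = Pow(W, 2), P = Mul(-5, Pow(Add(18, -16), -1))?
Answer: Rational(289, 103684) ≈ 0.0027873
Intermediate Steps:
P = Rational(-5, 2) (P = Mul(-5, Pow(2, -1)) = Mul(-5, Rational(1, 2)) = Rational(-5, 2) ≈ -2.5000)
c = Rational(-322, 17) (c = Mul(-805, Pow(Mul(-17, Rational(-5, 2)), -1)) = Mul(-805, Pow(Rational(85, 2), -1)) = Mul(-805, Rational(2, 85)) = Rational(-322, 17) ≈ -18.941)
Pow(Function('u')(c), -1) = Pow(Pow(Rational(-322, 17), 2), -1) = Pow(Rational(103684, 289), -1) = Rational(289, 103684)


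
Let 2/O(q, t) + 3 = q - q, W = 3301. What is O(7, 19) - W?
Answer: -9905/3 ≈ -3301.7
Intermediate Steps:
O(q, t) = -2/3 (O(q, t) = 2/(-3 + (q - q)) = 2/(-3 + 0) = 2/(-3) = 2*(-1/3) = -2/3)
O(7, 19) - W = -2/3 - 1*3301 = -2/3 - 3301 = -9905/3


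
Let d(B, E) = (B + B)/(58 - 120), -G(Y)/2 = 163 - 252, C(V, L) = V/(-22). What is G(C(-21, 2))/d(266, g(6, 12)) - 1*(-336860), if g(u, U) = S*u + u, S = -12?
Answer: 44799621/133 ≈ 3.3684e+5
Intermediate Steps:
C(V, L) = -V/22 (C(V, L) = V*(-1/22) = -V/22)
G(Y) = 178 (G(Y) = -2*(163 - 252) = -2*(-89) = 178)
g(u, U) = -11*u (g(u, U) = -12*u + u = -11*u)
d(B, E) = -B/31 (d(B, E) = (2*B)/(-62) = (2*B)*(-1/62) = -B/31)
G(C(-21, 2))/d(266, g(6, 12)) - 1*(-336860) = 178/((-1/31*266)) - 1*(-336860) = 178/(-266/31) + 336860 = 178*(-31/266) + 336860 = -2759/133 + 336860 = 44799621/133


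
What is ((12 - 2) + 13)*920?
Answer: 21160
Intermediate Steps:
((12 - 2) + 13)*920 = (10 + 13)*920 = 23*920 = 21160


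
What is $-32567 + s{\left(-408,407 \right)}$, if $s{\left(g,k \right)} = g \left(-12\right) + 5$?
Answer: $-27666$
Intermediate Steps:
$s{\left(g,k \right)} = 5 - 12 g$ ($s{\left(g,k \right)} = - 12 g + 5 = 5 - 12 g$)
$-32567 + s{\left(-408,407 \right)} = -32567 + \left(5 - -4896\right) = -32567 + \left(5 + 4896\right) = -32567 + 4901 = -27666$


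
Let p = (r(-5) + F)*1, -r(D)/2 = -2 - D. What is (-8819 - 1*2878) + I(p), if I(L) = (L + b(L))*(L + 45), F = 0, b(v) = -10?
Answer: -12321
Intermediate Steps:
r(D) = 4 + 2*D (r(D) = -2*(-2 - D) = 4 + 2*D)
p = -6 (p = ((4 + 2*(-5)) + 0)*1 = ((4 - 10) + 0)*1 = (-6 + 0)*1 = -6*1 = -6)
I(L) = (-10 + L)*(45 + L) (I(L) = (L - 10)*(L + 45) = (-10 + L)*(45 + L))
(-8819 - 1*2878) + I(p) = (-8819 - 1*2878) + (-450 + (-6)² + 35*(-6)) = (-8819 - 2878) + (-450 + 36 - 210) = -11697 - 624 = -12321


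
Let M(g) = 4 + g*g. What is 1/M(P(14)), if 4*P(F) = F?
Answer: 4/65 ≈ 0.061538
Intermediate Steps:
P(F) = F/4
M(g) = 4 + g**2
1/M(P(14)) = 1/(4 + ((1/4)*14)**2) = 1/(4 + (7/2)**2) = 1/(4 + 49/4) = 1/(65/4) = 4/65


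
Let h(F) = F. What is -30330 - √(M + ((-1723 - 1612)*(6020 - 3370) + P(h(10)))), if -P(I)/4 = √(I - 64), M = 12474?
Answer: -30330 - 2*√(-2206319 - 3*I*√6) ≈ -30330.0 + 2970.7*I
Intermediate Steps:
P(I) = -4*√(-64 + I) (P(I) = -4*√(I - 64) = -4*√(-64 + I))
-30330 - √(M + ((-1723 - 1612)*(6020 - 3370) + P(h(10)))) = -30330 - √(12474 + ((-1723 - 1612)*(6020 - 3370) - 4*√(-64 + 10))) = -30330 - √(12474 + (-3335*2650 - 12*I*√6)) = -30330 - √(12474 + (-8837750 - 12*I*√6)) = -30330 - √(-8825276 - 12*I*√6)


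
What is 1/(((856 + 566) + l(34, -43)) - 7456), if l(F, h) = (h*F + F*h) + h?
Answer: -1/9001 ≈ -0.00011110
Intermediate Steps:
l(F, h) = h + 2*F*h (l(F, h) = (F*h + F*h) + h = 2*F*h + h = h + 2*F*h)
1/(((856 + 566) + l(34, -43)) - 7456) = 1/(((856 + 566) - 43*(1 + 2*34)) - 7456) = 1/((1422 - 43*(1 + 68)) - 7456) = 1/((1422 - 43*69) - 7456) = 1/((1422 - 2967) - 7456) = 1/(-1545 - 7456) = 1/(-9001) = -1/9001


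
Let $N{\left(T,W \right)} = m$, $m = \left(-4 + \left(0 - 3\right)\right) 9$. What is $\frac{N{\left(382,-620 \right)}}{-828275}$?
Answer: $\frac{9}{118325} \approx 7.6062 \cdot 10^{-5}$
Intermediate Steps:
$m = -63$ ($m = \left(-4 + \left(0 - 3\right)\right) 9 = \left(-4 - 3\right) 9 = \left(-7\right) 9 = -63$)
$N{\left(T,W \right)} = -63$
$\frac{N{\left(382,-620 \right)}}{-828275} = - \frac{63}{-828275} = \left(-63\right) \left(- \frac{1}{828275}\right) = \frac{9}{118325}$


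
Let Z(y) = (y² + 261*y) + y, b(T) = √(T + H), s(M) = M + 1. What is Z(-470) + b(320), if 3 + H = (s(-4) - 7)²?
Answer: 97760 + √417 ≈ 97780.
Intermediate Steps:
s(M) = 1 + M
H = 97 (H = -3 + ((1 - 4) - 7)² = -3 + (-3 - 7)² = -3 + (-10)² = -3 + 100 = 97)
b(T) = √(97 + T) (b(T) = √(T + 97) = √(97 + T))
Z(y) = y² + 262*y
Z(-470) + b(320) = -470*(262 - 470) + √(97 + 320) = -470*(-208) + √417 = 97760 + √417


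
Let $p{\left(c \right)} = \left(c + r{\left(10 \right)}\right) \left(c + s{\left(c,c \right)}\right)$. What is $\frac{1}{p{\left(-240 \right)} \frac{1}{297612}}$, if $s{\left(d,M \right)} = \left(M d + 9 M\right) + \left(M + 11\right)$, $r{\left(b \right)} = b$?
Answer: $- \frac{21258}{903095} \approx -0.023539$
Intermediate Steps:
$s{\left(d,M \right)} = 11 + 10 M + M d$ ($s{\left(d,M \right)} = \left(9 M + M d\right) + \left(11 + M\right) = 11 + 10 M + M d$)
$p{\left(c \right)} = \left(10 + c\right) \left(11 + c^{2} + 11 c\right)$ ($p{\left(c \right)} = \left(c + 10\right) \left(c + \left(11 + 10 c + c c\right)\right) = \left(10 + c\right) \left(c + \left(11 + 10 c + c^{2}\right)\right) = \left(10 + c\right) \left(c + \left(11 + c^{2} + 10 c\right)\right) = \left(10 + c\right) \left(11 + c^{2} + 11 c\right)$)
$\frac{1}{p{\left(-240 \right)} \frac{1}{297612}} = \frac{1}{\left(110 + \left(-240\right)^{3} + 21 \left(-240\right)^{2} + 121 \left(-240\right)\right) \frac{1}{297612}} = \frac{1}{\left(110 - 13824000 + 21 \cdot 57600 - 29040\right) \frac{1}{297612}} = \frac{1}{\left(110 - 13824000 + 1209600 - 29040\right) \frac{1}{297612}} = \frac{1}{\left(-12643330\right) \frac{1}{297612}} = \frac{1}{- \frac{903095}{21258}} = - \frac{21258}{903095}$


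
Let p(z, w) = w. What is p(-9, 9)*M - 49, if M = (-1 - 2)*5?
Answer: -184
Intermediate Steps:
M = -15 (M = -3*5 = -15)
p(-9, 9)*M - 49 = 9*(-15) - 49 = -135 - 49 = -184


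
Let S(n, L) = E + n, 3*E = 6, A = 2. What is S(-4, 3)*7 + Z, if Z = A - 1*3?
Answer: -15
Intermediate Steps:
E = 2 (E = (⅓)*6 = 2)
Z = -1 (Z = 2 - 1*3 = 2 - 3 = -1)
S(n, L) = 2 + n
S(-4, 3)*7 + Z = (2 - 4)*7 - 1 = -2*7 - 1 = -14 - 1 = -15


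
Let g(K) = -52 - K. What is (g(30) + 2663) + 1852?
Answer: 4433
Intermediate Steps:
(g(30) + 2663) + 1852 = ((-52 - 1*30) + 2663) + 1852 = ((-52 - 30) + 2663) + 1852 = (-82 + 2663) + 1852 = 2581 + 1852 = 4433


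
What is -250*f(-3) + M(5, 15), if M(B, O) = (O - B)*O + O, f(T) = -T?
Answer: -585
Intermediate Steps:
M(B, O) = O + O*(O - B) (M(B, O) = O*(O - B) + O = O + O*(O - B))
-250*f(-3) + M(5, 15) = -(-250)*(-3) + 15*(1 + 15 - 1*5) = -250*3 + 15*(1 + 15 - 5) = -750 + 15*11 = -750 + 165 = -585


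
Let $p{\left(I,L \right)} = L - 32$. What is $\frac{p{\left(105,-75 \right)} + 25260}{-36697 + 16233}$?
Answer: $- \frac{25153}{20464} \approx -1.2291$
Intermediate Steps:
$p{\left(I,L \right)} = -32 + L$ ($p{\left(I,L \right)} = L - 32 = -32 + L$)
$\frac{p{\left(105,-75 \right)} + 25260}{-36697 + 16233} = \frac{\left(-32 - 75\right) + 25260}{-36697 + 16233} = \frac{-107 + 25260}{-20464} = 25153 \left(- \frac{1}{20464}\right) = - \frac{25153}{20464}$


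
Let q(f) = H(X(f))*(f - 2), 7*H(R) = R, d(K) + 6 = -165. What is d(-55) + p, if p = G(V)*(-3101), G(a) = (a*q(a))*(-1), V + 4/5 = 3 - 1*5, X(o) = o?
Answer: -2105247/125 ≈ -16842.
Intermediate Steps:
V = -14/5 (V = -⅘ + (3 - 1*5) = -⅘ + (3 - 5) = -⅘ - 2 = -14/5 ≈ -2.8000)
d(K) = -171 (d(K) = -6 - 165 = -171)
H(R) = R/7
q(f) = f*(-2 + f)/7 (q(f) = (f/7)*(f - 2) = (f/7)*(-2 + f) = f*(-2 + f)/7)
G(a) = -a²*(-2 + a)/7 (G(a) = (a*(a*(-2 + a)/7))*(-1) = (a²*(-2 + a)/7)*(-1) = -a²*(-2 + a)/7)
p = -2083872/125 (p = ((-14/5)²*(2 - 1*(-14/5))/7)*(-3101) = ((⅐)*(196/25)*(2 + 14/5))*(-3101) = ((⅐)*(196/25)*(24/5))*(-3101) = (672/125)*(-3101) = -2083872/125 ≈ -16671.)
d(-55) + p = -171 - 2083872/125 = -2105247/125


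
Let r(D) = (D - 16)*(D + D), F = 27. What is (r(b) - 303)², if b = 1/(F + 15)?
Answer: 71779518889/777924 ≈ 92271.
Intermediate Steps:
b = 1/42 (b = 1/(27 + 15) = 1/42 ≈ 0.023810)
r(D) = 2*D*(-16 + D) (r(D) = (-16 + D)*(2*D) = 2*D*(-16 + D))
(r(b) - 303)² = (2*(1/42)*(-16 + 1/42) - 303)² = (2*(1/42)*(-671/42) - 303)² = (-671/882 - 303)² = (-267917/882)² = 71779518889/777924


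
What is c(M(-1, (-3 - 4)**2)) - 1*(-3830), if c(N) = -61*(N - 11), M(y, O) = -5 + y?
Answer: 4867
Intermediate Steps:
c(N) = 671 - 61*N (c(N) = -61*(-11 + N) = 671 - 61*N)
c(M(-1, (-3 - 4)**2)) - 1*(-3830) = (671 - 61*(-5 - 1)) - 1*(-3830) = (671 - 61*(-6)) + 3830 = (671 + 366) + 3830 = 1037 + 3830 = 4867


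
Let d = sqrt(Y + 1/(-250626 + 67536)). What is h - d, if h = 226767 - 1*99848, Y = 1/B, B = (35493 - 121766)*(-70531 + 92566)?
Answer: 126919 - I*sqrt(2700672749042341710)/703149028010 ≈ 1.2692e+5 - 0.0023372*I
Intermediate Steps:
B = -1901025555 (B = -86273*22035 = -1901025555)
Y = -1/1901025555 (Y = 1/(-1901025555) = -1/1901025555 ≈ -5.2603e-10)
d = I*sqrt(2700672749042341710)/703149028010 (d = sqrt(-1/1901025555 + 1/(-250626 + 67536)) = sqrt(-1/1901025555 + 1/(-183090)) = sqrt(-1/1901025555 - 1/183090) = sqrt(-42249081/7734639308110) = I*sqrt(2700672749042341710)/703149028010 ≈ 0.0023372*I)
h = 126919 (h = 226767 - 99848 = 126919)
h - d = 126919 - I*sqrt(2700672749042341710)/703149028010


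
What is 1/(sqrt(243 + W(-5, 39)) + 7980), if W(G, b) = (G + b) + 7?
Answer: 1995/15920029 - sqrt(71)/31840058 ≈ 0.00012505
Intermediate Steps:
W(G, b) = 7 + G + b
1/(sqrt(243 + W(-5, 39)) + 7980) = 1/(sqrt(243 + (7 - 5 + 39)) + 7980) = 1/(sqrt(243 + 41) + 7980) = 1/(sqrt(284) + 7980) = 1/(2*sqrt(71) + 7980) = 1/(7980 + 2*sqrt(71))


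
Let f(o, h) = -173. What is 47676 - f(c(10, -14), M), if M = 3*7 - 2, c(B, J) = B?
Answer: 47849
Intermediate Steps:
M = 19 (M = 21 - 2 = 19)
47676 - f(c(10, -14), M) = 47676 - 1*(-173) = 47676 + 173 = 47849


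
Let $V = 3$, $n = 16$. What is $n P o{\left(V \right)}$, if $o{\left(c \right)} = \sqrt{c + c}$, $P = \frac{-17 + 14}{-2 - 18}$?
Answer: $\frac{12 \sqrt{6}}{5} \approx 5.8788$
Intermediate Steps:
$P = \frac{3}{20}$ ($P = - \frac{3}{-20} = \left(-3\right) \left(- \frac{1}{20}\right) = \frac{3}{20} \approx 0.15$)
$o{\left(c \right)} = \sqrt{2} \sqrt{c}$ ($o{\left(c \right)} = \sqrt{2 c} = \sqrt{2} \sqrt{c}$)
$n P o{\left(V \right)} = 16 \cdot \frac{3}{20} \sqrt{2} \sqrt{3} = \frac{12 \sqrt{6}}{5}$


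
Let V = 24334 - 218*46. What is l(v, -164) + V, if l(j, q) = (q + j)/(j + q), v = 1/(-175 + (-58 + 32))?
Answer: 14307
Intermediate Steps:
v = -1/201 (v = 1/(-175 - 26) = 1/(-201) = -1/201 ≈ -0.0049751)
l(j, q) = 1 (l(j, q) = (j + q)/(j + q) = 1)
V = 14306 (V = 24334 - 1*10028 = 24334 - 10028 = 14306)
l(v, -164) + V = 1 + 14306 = 14307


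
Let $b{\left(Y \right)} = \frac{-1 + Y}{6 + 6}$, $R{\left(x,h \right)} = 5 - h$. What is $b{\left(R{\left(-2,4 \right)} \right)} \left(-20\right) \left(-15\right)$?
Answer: $0$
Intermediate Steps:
$b{\left(Y \right)} = - \frac{1}{12} + \frac{Y}{12}$ ($b{\left(Y \right)} = \frac{-1 + Y}{12} = \left(-1 + Y\right) \frac{1}{12} = - \frac{1}{12} + \frac{Y}{12}$)
$b{\left(R{\left(-2,4 \right)} \right)} \left(-20\right) \left(-15\right) = \left(- \frac{1}{12} + \frac{5 - 4}{12}\right) \left(-20\right) \left(-15\right) = \left(- \frac{1}{12} + \frac{1}{12} \cdot 1\right) \left(-20\right) \left(-15\right) = \left(- \frac{1}{12} + \frac{1}{12}\right) \left(-20\right) \left(-15\right) = 0 \left(-20\right) \left(-15\right) = 0 \left(-15\right) = 0$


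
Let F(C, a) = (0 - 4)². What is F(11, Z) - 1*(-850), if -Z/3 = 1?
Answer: 866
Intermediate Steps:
Z = -3 (Z = -3*1 = -3)
F(C, a) = 16 (F(C, a) = (-4)² = 16)
F(11, Z) - 1*(-850) = 16 - 1*(-850) = 16 + 850 = 866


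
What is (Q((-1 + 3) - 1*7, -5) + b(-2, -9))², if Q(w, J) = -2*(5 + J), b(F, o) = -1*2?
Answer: 4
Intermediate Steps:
b(F, o) = -2
Q(w, J) = -10 - 2*J
(Q((-1 + 3) - 1*7, -5) + b(-2, -9))² = ((-10 - 2*(-5)) - 2)² = ((-10 + 10) - 2)² = (0 - 2)² = (-2)² = 4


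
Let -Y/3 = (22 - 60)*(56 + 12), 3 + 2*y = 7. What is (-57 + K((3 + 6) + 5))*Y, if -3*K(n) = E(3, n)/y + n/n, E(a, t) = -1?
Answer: -443156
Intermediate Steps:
y = 2 (y = -3/2 + (½)*7 = -3/2 + 7/2 = 2)
Y = 7752 (Y = -3*(22 - 60)*(56 + 12) = -(-114)*68 = -3*(-2584) = 7752)
K(n) = -⅙ (K(n) = -(-1/2 + n/n)/3 = -(-1*½ + 1)/3 = -(-½ + 1)/3 = -⅓*½ = -⅙)
(-57 + K((3 + 6) + 5))*Y = (-57 - ⅙)*7752 = -343/6*7752 = -443156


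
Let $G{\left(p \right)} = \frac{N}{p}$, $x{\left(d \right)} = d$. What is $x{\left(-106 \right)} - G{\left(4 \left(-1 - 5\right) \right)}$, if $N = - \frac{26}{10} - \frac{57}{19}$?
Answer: $- \frac{3187}{30} \approx -106.23$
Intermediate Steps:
$N = - \frac{28}{5}$ ($N = \left(-26\right) \frac{1}{10} - 3 = - \frac{13}{5} - 3 = - \frac{28}{5} \approx -5.6$)
$G{\left(p \right)} = - \frac{28}{5 p}$
$x{\left(-106 \right)} - G{\left(4 \left(-1 - 5\right) \right)} = -106 - - \frac{28}{5 \cdot 4 \left(-1 - 5\right)} = -106 - - \frac{28}{5 \cdot 4 \left(-6\right)} = -106 - - \frac{28}{5 \left(-24\right)} = -106 - \left(- \frac{28}{5}\right) \left(- \frac{1}{24}\right) = -106 - \frac{7}{30} = - \frac{3187}{30}$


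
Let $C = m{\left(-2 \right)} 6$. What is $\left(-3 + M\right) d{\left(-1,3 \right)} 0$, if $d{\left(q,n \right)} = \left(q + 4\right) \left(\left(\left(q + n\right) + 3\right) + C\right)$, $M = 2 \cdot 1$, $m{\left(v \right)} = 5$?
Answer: $0$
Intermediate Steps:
$M = 2$
$C = 30$ ($C = 5 \cdot 6 = 30$)
$d{\left(q,n \right)} = \left(4 + q\right) \left(33 + n + q\right)$ ($d{\left(q,n \right)} = \left(q + 4\right) \left(\left(\left(q + n\right) + 3\right) + 30\right) = \left(4 + q\right) \left(\left(\left(n + q\right) + 3\right) + 30\right) = \left(4 + q\right) \left(\left(3 + n + q\right) + 30\right) = \left(4 + q\right) \left(33 + n + q\right)$)
$\left(-3 + M\right) d{\left(-1,3 \right)} 0 = \left(-3 + 2\right) \left(132 + \left(-1\right)^{2} + 4 \cdot 3 + 37 \left(-1\right) + 3 \left(-1\right)\right) 0 = - (132 + 1 + 12 - 37 - 3) 0 = \left(-1\right) 105 \cdot 0 = \left(-105\right) 0 = 0$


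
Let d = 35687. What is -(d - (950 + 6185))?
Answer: -28552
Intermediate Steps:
-(d - (950 + 6185)) = -(35687 - (950 + 6185)) = -(35687 - 1*7135) = -(35687 - 7135) = -1*28552 = -28552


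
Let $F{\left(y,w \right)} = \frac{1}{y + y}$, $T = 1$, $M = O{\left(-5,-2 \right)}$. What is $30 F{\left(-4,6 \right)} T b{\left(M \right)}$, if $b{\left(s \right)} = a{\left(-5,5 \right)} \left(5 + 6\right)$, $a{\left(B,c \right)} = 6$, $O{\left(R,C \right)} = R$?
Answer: $- \frac{495}{2} \approx -247.5$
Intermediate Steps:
$M = -5$
$b{\left(s \right)} = 66$ ($b{\left(s \right)} = 6 \left(5 + 6\right) = 6 \cdot 11 = 66$)
$F{\left(y,w \right)} = \frac{1}{2 y}$
$30 F{\left(-4,6 \right)} T b{\left(M \right)} = 30 \frac{1}{2 \left(-4\right)} 1 \cdot 66 = 30 \cdot \frac{1}{2} \left(- \frac{1}{4}\right) 1 \cdot 66 = 30 \left(\left(- \frac{1}{8}\right) 1\right) 66 = 30 \left(- \frac{1}{8}\right) 66 = \left(- \frac{15}{4}\right) 66 = - \frac{495}{2}$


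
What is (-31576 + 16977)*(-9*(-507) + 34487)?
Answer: -570090950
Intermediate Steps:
(-31576 + 16977)*(-9*(-507) + 34487) = -14599*(4563 + 34487) = -14599*39050 = -570090950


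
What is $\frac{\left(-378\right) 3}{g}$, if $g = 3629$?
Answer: $- \frac{1134}{3629} \approx -0.31248$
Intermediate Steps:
$\frac{\left(-378\right) 3}{g} = \frac{\left(-378\right) 3}{3629} = \left(-1134\right) \frac{1}{3629} = - \frac{1134}{3629}$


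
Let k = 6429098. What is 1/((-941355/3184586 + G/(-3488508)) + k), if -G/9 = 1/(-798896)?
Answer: 493072119623555136/3170008832376775404986555 ≈ 1.5554e-7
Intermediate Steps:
G = 9/798896 (G = -9/(-798896) = -9*(-1/798896) = 9/798896 ≈ 1.1266e-5)
1/((-941355/3184586 + G/(-3488508)) + k) = 1/((-941355/3184586 + (9/798896)/(-3488508)) + 6429098) = 1/((-941355*1/3184586 + (9/798896)*(-1/3488508)) + 6429098) = 1/((-941355/3184586 - 1/309661676352) + 6429098) = 1/(-145750783672760773/493072119623555136 + 6429098) = 1/(3170008832376775404986555/493072119623555136) = 493072119623555136/3170008832376775404986555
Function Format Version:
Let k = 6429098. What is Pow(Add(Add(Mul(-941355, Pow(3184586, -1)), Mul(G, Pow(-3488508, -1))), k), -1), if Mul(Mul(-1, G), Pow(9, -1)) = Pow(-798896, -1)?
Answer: Rational(493072119623555136, 3170008832376775404986555) ≈ 1.5554e-7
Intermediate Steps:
G = Rational(9, 798896) (G = Mul(-9, Pow(-798896, -1)) = Mul(-9, Rational(-1, 798896)) = Rational(9, 798896) ≈ 1.1266e-5)
Pow(Add(Add(Mul(-941355, Pow(3184586, -1)), Mul(G, Pow(-3488508, -1))), k), -1) = Pow(Add(Add(Mul(-941355, Pow(3184586, -1)), Mul(Rational(9, 798896), Pow(-3488508, -1))), 6429098), -1) = Pow(Add(Add(Mul(-941355, Rational(1, 3184586)), Mul(Rational(9, 798896), Rational(-1, 3488508))), 6429098), -1) = Pow(Add(Add(Rational(-941355, 3184586), Rational(-1, 309661676352)), 6429098), -1) = Pow(Add(Rational(-145750783672760773, 493072119623555136), 6429098), -1) = Pow(Rational(3170008832376775404986555, 493072119623555136), -1) = Rational(493072119623555136, 3170008832376775404986555)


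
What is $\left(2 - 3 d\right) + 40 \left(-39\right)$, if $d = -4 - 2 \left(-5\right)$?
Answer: $-1576$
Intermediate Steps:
$d = 6$ ($d = -4 - -10 = -4 + 10 = 6$)
$\left(2 - 3 d\right) + 40 \left(-39\right) = \left(2 - 18\right) + 40 \left(-39\right) = \left(2 - 18\right) - 1560 = -16 - 1560 = -1576$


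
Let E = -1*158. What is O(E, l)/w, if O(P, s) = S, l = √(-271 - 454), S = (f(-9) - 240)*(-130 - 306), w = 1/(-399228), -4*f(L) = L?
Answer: -41383575252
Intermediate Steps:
f(L) = -L/4
E = -158
w = -1/399228 ≈ -2.5048e-6
S = 103659 (S = (-¼*(-9) - 240)*(-130 - 306) = (9/4 - 240)*(-436) = -951/4*(-436) = 103659)
l = 5*I*√29 (l = √(-725) = 5*I*√29 ≈ 26.926*I)
O(P, s) = 103659
O(E, l)/w = 103659/(-1/399228) = 103659*(-399228) = -41383575252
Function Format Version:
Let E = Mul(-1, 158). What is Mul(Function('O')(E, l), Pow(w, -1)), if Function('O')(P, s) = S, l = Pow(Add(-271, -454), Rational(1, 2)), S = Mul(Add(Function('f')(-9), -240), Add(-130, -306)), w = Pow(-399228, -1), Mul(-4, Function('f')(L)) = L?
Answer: -41383575252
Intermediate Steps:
Function('f')(L) = Mul(Rational(-1, 4), L)
E = -158
w = Rational(-1, 399228) ≈ -2.5048e-6
S = 103659 (S = Mul(Add(Mul(Rational(-1, 4), -9), -240), Add(-130, -306)) = Mul(Add(Rational(9, 4), -240), -436) = Mul(Rational(-951, 4), -436) = 103659)
l = Mul(5, I, Pow(29, Rational(1, 2))) (l = Pow(-725, Rational(1, 2)) = Mul(5, I, Pow(29, Rational(1, 2))) ≈ Mul(26.926, I))
Function('O')(P, s) = 103659
Mul(Function('O')(E, l), Pow(w, -1)) = Mul(103659, Pow(Rational(-1, 399228), -1)) = Mul(103659, -399228) = -41383575252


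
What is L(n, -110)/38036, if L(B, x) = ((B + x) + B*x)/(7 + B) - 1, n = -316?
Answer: -34643/11753124 ≈ -0.0029476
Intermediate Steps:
L(B, x) = -1 + (B + x + B*x)/(7 + B) (L(B, x) = (B + x + B*x)/(7 + B) - 1 = -1 + (B + x + B*x)/(7 + B))
L(n, -110)/38036 = ((-7 - 110 - 316*(-110))/(7 - 316))/38036 = ((-7 - 110 + 34760)/(-309))*(1/38036) = -1/309*34643*(1/38036) = -34643/309*1/38036 = -34643/11753124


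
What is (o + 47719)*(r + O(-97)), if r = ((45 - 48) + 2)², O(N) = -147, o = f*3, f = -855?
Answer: -6592484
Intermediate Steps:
o = -2565 (o = -855*3 = -2565)
r = 1 (r = (-3 + 2)² = (-1)² = 1)
(o + 47719)*(r + O(-97)) = (-2565 + 47719)*(1 - 147) = 45154*(-146) = -6592484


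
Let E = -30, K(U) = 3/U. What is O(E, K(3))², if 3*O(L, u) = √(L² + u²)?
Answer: 901/9 ≈ 100.11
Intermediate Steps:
O(L, u) = √(L² + u²)/3
O(E, K(3))² = (√((-30)² + (3/3)²)/3)² = (√(900 + (3*(⅓))²)/3)² = (√(900 + 1²)/3)² = (√(900 + 1)/3)² = (√901/3)² = 901/9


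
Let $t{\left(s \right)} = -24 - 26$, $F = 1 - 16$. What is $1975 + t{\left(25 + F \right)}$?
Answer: $1925$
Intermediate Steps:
$F = -15$
$t{\left(s \right)} = -50$ ($t{\left(s \right)} = -24 - 26 = -50$)
$1975 + t{\left(25 + F \right)} = 1975 - 50 = 1925$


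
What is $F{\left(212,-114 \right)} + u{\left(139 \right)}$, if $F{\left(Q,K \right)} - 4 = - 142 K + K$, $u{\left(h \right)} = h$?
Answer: $16217$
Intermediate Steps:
$F{\left(Q,K \right)} = 4 - 141 K$ ($F{\left(Q,K \right)} = 4 + \left(- 142 K + K\right) = 4 - 141 K$)
$F{\left(212,-114 \right)} + u{\left(139 \right)} = \left(4 - -16074\right) + 139 = \left(4 + 16074\right) + 139 = 16078 + 139 = 16217$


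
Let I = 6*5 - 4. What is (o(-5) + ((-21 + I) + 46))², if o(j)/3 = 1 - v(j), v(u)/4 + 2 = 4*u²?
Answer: 1258884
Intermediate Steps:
I = 26 (I = 30 - 4 = 26)
v(u) = -8 + 16*u² (v(u) = -8 + 4*(4*u²) = -8 + 16*u²)
o(j) = 27 - 48*j² (o(j) = 3*(1 - (-8 + 16*j²)) = 3*(1 + (8 - 16*j²)) = 3*(9 - 16*j²) = 27 - 48*j²)
(o(-5) + ((-21 + I) + 46))² = ((27 - 48*(-5)²) + ((-21 + 26) + 46))² = ((27 - 48*25) + (5 + 46))² = ((27 - 1200) + 51)² = (-1173 + 51)² = (-1122)² = 1258884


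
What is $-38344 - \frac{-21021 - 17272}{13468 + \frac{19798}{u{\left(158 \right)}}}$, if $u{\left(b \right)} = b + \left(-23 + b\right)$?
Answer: $- \frac{152058093319}{3965922} \approx -38341.0$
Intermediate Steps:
$u{\left(b \right)} = -23 + 2 b$
$-38344 - \frac{-21021 - 17272}{13468 + \frac{19798}{u{\left(158 \right)}}} = -38344 - \frac{-21021 - 17272}{13468 + \frac{19798}{-23 + 2 \cdot 158}} = -38344 - - \frac{38293}{13468 + \frac{19798}{-23 + 316}} = -38344 - - \frac{38293}{13468 + \frac{19798}{293}} = -38344 - - \frac{38293}{\frac{3965922}{293}} = -38344 - \left(-38293\right) \frac{293}{3965922} = -38344 - - \frac{11219849}{3965922} = -38344 + \frac{11219849}{3965922} = - \frac{152058093319}{3965922}$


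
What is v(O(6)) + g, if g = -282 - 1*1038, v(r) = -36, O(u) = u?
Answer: -1356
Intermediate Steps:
g = -1320 (g = -282 - 1038 = -1320)
v(O(6)) + g = -36 - 1320 = -1356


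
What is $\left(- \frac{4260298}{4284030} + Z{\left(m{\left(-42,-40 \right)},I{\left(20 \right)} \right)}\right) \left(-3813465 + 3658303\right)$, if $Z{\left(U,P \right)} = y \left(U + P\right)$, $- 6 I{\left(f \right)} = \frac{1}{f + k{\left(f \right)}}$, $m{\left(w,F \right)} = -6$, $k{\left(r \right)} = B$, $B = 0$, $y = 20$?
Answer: $\frac{13423010390881}{714005} \approx 1.88 \cdot 10^{7}$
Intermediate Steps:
$k{\left(r \right)} = 0$
$I{\left(f \right)} = - \frac{1}{6 f}$ ($I{\left(f \right)} = - \frac{1}{6 \left(f + 0\right)} = - \frac{1}{6 f}$)
$Z{\left(U,P \right)} = 20 P + 20 U$ ($Z{\left(U,P \right)} = 20 \left(U + P\right) = 20 \left(P + U\right) = 20 P + 20 U$)
$\left(- \frac{4260298}{4284030} + Z{\left(m{\left(-42,-40 \right)},I{\left(20 \right)} \right)}\right) \left(-3813465 + 3658303\right) = \left(- \frac{4260298}{4284030} + \left(20 \left(- \frac{1}{6 \cdot 20}\right) + 20 \left(-6\right)\right)\right) \left(-3813465 + 3658303\right) = \left(\left(-4260298\right) \frac{1}{4284030} - \left(120 - 20 \left(\left(- \frac{1}{6}\right) \frac{1}{20}\right)\right)\right) \left(-155162\right) = \left(- \frac{2130149}{2142015} + \left(20 \left(- \frac{1}{120}\right) - 120\right)\right) \left(-155162\right) = \left(- \frac{2130149}{2142015} - \frac{721}{6}\right) \left(-155162\right) = \left(- \frac{173019301}{1428010}\right) \left(-155162\right) = \frac{13423010390881}{714005}$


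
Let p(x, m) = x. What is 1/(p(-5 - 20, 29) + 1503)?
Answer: 1/1478 ≈ 0.00067659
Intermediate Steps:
1/(p(-5 - 20, 29) + 1503) = 1/((-5 - 20) + 1503) = 1/(-25 + 1503) = 1/1478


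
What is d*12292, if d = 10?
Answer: 122920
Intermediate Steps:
d*12292 = 10*12292 = 122920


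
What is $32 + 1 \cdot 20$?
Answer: $52$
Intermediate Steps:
$32 + 1 \cdot 20 = 32 + 20 = 52$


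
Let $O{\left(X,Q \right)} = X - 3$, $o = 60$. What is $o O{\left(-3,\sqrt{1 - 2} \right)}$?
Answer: $-360$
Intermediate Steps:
$O{\left(X,Q \right)} = -3 + X$ ($O{\left(X,Q \right)} = X - 3 = -3 + X$)
$o O{\left(-3,\sqrt{1 - 2} \right)} = 60 \left(-3 - 3\right) = 60 \left(-6\right) = -360$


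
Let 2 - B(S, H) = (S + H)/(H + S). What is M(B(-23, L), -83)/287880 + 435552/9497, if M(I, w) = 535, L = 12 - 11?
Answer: 25078358131/546799272 ≈ 45.864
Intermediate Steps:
L = 1
B(S, H) = 1 (B(S, H) = 2 - (S + H)/(H + S) = 2 - (H + S)/(H + S) = 2 - 1*1 = 2 - 1 = 1)
M(B(-23, L), -83)/287880 + 435552/9497 = 535/287880 + 435552/9497 = 535*(1/287880) + 435552*(1/9497) = 107/57576 + 435552/9497 = 25078358131/546799272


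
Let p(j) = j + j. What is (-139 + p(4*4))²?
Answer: 11449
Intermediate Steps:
p(j) = 2*j
(-139 + p(4*4))² = (-139 + 2*(4*4))² = (-139 + 2*16)² = (-139 + 32)² = (-107)² = 11449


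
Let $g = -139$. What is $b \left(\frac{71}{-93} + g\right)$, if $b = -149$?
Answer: $\frac{1936702}{93} \approx 20825.0$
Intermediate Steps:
$b \left(\frac{71}{-93} + g\right) = - 149 \left(\frac{71}{-93} - 139\right) = - 149 \left(71 \left(- \frac{1}{93}\right) - 139\right) = - 149 \left(- \frac{71}{93} - 139\right) = \left(-149\right) \left(- \frac{12998}{93}\right) = \frac{1936702}{93}$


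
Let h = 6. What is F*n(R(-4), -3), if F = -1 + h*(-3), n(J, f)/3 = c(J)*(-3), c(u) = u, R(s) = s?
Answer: -684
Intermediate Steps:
n(J, f) = -9*J (n(J, f) = 3*(J*(-3)) = 3*(-3*J) = -9*J)
F = -19 (F = -1 + 6*(-3) = -1 - 18 = -19)
F*n(R(-4), -3) = -(-171)*(-4) = -19*36 = -684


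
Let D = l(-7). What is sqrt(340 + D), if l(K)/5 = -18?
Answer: 5*sqrt(10) ≈ 15.811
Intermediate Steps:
l(K) = -90 (l(K) = 5*(-18) = -90)
D = -90
sqrt(340 + D) = sqrt(340 - 90) = sqrt(250) = 5*sqrt(10)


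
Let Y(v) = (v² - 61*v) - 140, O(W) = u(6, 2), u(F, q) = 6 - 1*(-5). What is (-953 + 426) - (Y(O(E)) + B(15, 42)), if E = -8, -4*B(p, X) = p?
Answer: 667/4 ≈ 166.75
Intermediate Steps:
B(p, X) = -p/4
u(F, q) = 11 (u(F, q) = 6 + 5 = 11)
O(W) = 11
Y(v) = -140 + v² - 61*v
(-953 + 426) - (Y(O(E)) + B(15, 42)) = (-953 + 426) - ((-140 + 11² - 61*11) - ¼*15) = -527 - ((-140 + 121 - 671) - 15/4) = -527 - (-690 - 15/4) = -527 - 1*(-2775/4) = -527 + 2775/4 = 667/4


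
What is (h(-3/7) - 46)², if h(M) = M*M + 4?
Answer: 4198401/2401 ≈ 1748.6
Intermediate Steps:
h(M) = 4 + M² (h(M) = M² + 4 = 4 + M²)
(h(-3/7) - 46)² = ((4 + (-3/7)²) - 46)² = ((4 + 9/49) - 46)² = (205/49 - 46)² = (-2049/49)² = 4198401/2401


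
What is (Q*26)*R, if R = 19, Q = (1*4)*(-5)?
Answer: -9880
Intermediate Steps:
Q = -20 (Q = 4*(-5) = -20)
(Q*26)*R = -20*26*19 = -520*19 = -9880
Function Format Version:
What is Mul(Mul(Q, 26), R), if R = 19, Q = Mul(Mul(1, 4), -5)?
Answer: -9880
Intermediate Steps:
Q = -20 (Q = Mul(4, -5) = -20)
Mul(Mul(Q, 26), R) = Mul(Mul(-20, 26), 19) = Mul(-520, 19) = -9880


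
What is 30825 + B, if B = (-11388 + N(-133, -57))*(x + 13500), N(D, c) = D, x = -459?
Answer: -150214536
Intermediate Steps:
B = -150245361 (B = (-11388 - 133)*(-459 + 13500) = -11521*13041 = -150245361)
30825 + B = 30825 - 150245361 = -150214536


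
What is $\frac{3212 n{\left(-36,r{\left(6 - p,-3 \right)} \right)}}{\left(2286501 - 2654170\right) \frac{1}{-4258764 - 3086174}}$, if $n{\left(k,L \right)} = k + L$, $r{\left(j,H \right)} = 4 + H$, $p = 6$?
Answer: $- \frac{825717929960}{367669} \approx -2.2458 \cdot 10^{6}$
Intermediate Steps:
$n{\left(k,L \right)} = L + k$
$\frac{3212 n{\left(-36,r{\left(6 - p,-3 \right)} \right)}}{\left(2286501 - 2654170\right) \frac{1}{-4258764 - 3086174}} = \frac{3212 \left(\left(4 - 3\right) - 36\right)}{\left(2286501 - 2654170\right) \frac{1}{-4258764 - 3086174}} = \frac{3212 \left(1 - 36\right)}{\left(-367669\right) \frac{1}{-7344938}} = \frac{3212 \left(-35\right)}{\left(-367669\right) \left(- \frac{1}{7344938}\right)} = - \frac{112420}{\frac{367669}{7344938}} = \left(-112420\right) \frac{7344938}{367669} = - \frac{825717929960}{367669}$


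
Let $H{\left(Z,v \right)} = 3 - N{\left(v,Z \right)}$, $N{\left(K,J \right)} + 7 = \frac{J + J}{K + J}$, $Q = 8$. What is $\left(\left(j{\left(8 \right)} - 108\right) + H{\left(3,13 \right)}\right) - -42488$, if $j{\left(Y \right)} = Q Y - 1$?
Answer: $\frac{339621}{8} \approx 42453.0$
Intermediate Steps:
$j{\left(Y \right)} = -1 + 8 Y$ ($j{\left(Y \right)} = 8 Y - 1 = -1 + 8 Y$)
$N{\left(K,J \right)} = -7 + \frac{2 J}{J + K}$ ($N{\left(K,J \right)} = -7 + \frac{J + J}{K + J} = -7 + \frac{2 J}{J + K}$)
$H{\left(Z,v \right)} = 3 - \frac{- 7 v - 5 Z}{Z + v}$
$\left(\left(j{\left(8 \right)} - 108\right) + H{\left(3,13 \right)}\right) - -42488 = \left(\left(\left(-1 + 8 \cdot 8\right) - 108\right) + \frac{2 \left(4 \cdot 3 + 5 \cdot 13\right)}{3 + 13}\right) - -42488 = \left(\left(\left(-1 + 64\right) - 108\right) + \frac{2 \left(12 + 65\right)}{16}\right) + 42488 = \left(\left(63 - 108\right) + 2 \cdot \frac{1}{16} \cdot 77\right) + 42488 = \left(-45 + \frac{77}{8}\right) + 42488 = - \frac{283}{8} + 42488 = \frac{339621}{8}$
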